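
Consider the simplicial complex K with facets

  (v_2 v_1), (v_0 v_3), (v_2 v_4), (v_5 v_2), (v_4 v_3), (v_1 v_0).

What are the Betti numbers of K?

b_0 = 1, b_1 = 1.

Take the total order v_0 < v_1 < v_2 < v_3 < v_4 < v_5 on the vertex set. Then K (dimension 1) consists of the simplices:

  0-simplices (6): [v_0], [v_1], [v_2], [v_3], [v_4], [v_5]
  1-simplices (6): [v_0,v_1], [v_0,v_3], [v_1,v_2], [v_2,v_4], [v_2,v_5], [v_3,v_4]

so the chain groups are C_0 ≅ Z^6, C_1 ≅ Z^6.

Boundary ∂_1: C_1 → C_0 is given by ∂[p,q] = [q] − [p]. For instance
  ∂[v_2,v_4] = [v_4] − [v_2].
This gives a 6×6 integer matrix of rank 5; reducing to Smith normal form yields diagonal entries (1,1,1,1,1).

Computing H_k = (kernel of ∂_k) / (image of ∂_{k+1}):

  H_0: rank C_0 − rank ∂_1 = 6 − 5 = 1, and the invariant factors of ∂_1 are all 1, so H_0 = Z.
  H_1: rank ker ∂_1 − rank ∂_2 = (6 − 5) − 0 = 1, and there is no ∂_2, so H_1 = Z.

As a check, the Euler characteristic is 6 − 6 = 0, which agrees with 1 − 1 = 0.

Hence the Betti numbers are b_0 = 1, b_1 = 1.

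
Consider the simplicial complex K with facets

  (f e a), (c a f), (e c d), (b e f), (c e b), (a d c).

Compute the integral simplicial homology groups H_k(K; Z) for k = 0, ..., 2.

H_0 = Z,  H_1 = Z,  H_2 = 0.

Order the vertices as a < b < c < d < e < f. Listing each simplex with vertices in this order, K has dimension 2 with simplices:

  0-simplices (6): a, b, c, d, e, f
  1-simplices (12): ac, ad, ae, af, bc, be, bf, cd, ce, cf, de, ef
  2-simplices (6): acd, acf, aef, bce, bef, cde

Hence C_0 ≅ Z^6, C_1 ≅ Z^12, C_2 ≅ Z^6.

Boundary ∂_1: C_1 → C_0 maps an edge to its endpoints' difference, ∂[p,q] = q − p. For instance
  ∂be = e − b.
As a 6×12 matrix over Z this has rank 5, with invariant factors (1,1,1,1,1).

∂_2: C_2 → C_1 maps a triangle to the signed sum of its edges. For instance
  ∂acd = cd − ad + ac,
  ∂aef = ef − af + ae.
The 12×6 boundary matrix has rank 6 and Smith normal form diag(1,1,1,1,1,1).

Reading off H_k = ker ∂_k / im ∂_{k+1}:

  H_0: rank C_0 − rank ∂_1 = 6 − 5 = 1, and the invariant factors of ∂_1 are all 1, so H_0 = Z.
  H_1: rank ker ∂_1 − rank ∂_2 = (12 − 5) − 6 = 1, and the invariant factors of ∂_2 are all 1, so H_1 = Z.
  H_2: rank ker ∂_2 − rank ∂_3 = (6 − 6) − 0 = 0, and there is no ∂_3, so H_2 = 0.

(K is a triangulation of the cylinder S^1 x I.)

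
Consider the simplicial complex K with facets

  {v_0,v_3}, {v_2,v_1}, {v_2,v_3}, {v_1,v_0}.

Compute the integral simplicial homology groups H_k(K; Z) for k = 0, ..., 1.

Fix the vertex order v_0 < v_1 < v_2 < v_3 and write every simplex with vertices in increasing order. Then dim K = 1 and the simplices of K are:

  0-simplices (4): [v_0], [v_1], [v_2], [v_3]
  1-simplices (4): [v_0,v_1], [v_0,v_3], [v_1,v_2], [v_2,v_3]

so the chain groups are C_0 ≅ Z^4, C_1 ≅ Z^4.

The boundary map ∂_1: C_1 → C_0 maps an edge to its endpoints' difference, ∂[p,q] = q − p.
The 4×4 boundary matrix has rank 3 and Smith normal form diag(1,1,1).

From H_k ≅ ker(∂_k) / im(∂_{k+1}) we obtain:

  H_0: rank C_0 − rank ∂_1 = 4 − 3 = 1, and the invariant factors of ∂_1 are all 1, so H_0 ≅ Z.
  H_1: rank ker ∂_1 − rank ∂_2 = (4 − 3) − 0 = 1, and there is no ∂_2, so H_1 ≅ Z.

As a check, the Euler characteristic is 4 − 4 = 0, which agrees with 1 − 1 = 0.

H_0 ≅ Z,  H_1 ≅ Z.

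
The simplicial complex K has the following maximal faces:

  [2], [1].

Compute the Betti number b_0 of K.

K has 2 vertices.
rank ∂_0 = 0, rank ∂_1 = 0 ⇒ b_0 = 2 − 0 − 0 = 2. So H_0 = Z^2.

b_0 = 2.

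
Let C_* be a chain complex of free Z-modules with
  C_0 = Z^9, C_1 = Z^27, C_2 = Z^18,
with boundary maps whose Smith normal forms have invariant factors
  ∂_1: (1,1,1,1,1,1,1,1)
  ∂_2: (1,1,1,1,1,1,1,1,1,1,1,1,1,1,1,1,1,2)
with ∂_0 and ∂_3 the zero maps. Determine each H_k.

H_0: b_0 = 9 − 0 − 8 = 1; torsion from ∂_1 factors > 1: none. So H_0 = Z.
H_1: b_1 = 27 − 8 − 18 = 1; torsion from ∂_2 factors > 1: [2]. So H_1 = Z ⊕ Z/2Z.
H_2: b_2 = 18 − 18 − 0 = 0; torsion from ∂_3 factors > 1: none. So H_2 = 0.

H_0 = Z,  H_1 = Z ⊕ Z/2Z,  H_2 = 0.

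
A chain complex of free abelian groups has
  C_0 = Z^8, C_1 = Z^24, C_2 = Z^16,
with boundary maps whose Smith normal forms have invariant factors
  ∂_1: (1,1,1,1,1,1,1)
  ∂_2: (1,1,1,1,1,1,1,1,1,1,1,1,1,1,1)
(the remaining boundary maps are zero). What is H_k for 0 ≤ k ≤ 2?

H_0 ≅ Z,  H_1 ≅ Z^2,  H_2 ≅ Z.

H_0: b_0 = 8 − 0 − 7 = 1; torsion from ∂_1 factors > 1: none. So H_0 ≅ Z.
H_1: b_1 = 24 − 7 − 15 = 2; torsion from ∂_2 factors > 1: none. So H_1 ≅ Z^2.
H_2: b_2 = 16 − 15 − 0 = 1; torsion from ∂_3 factors > 1: none. So H_2 ≅ Z.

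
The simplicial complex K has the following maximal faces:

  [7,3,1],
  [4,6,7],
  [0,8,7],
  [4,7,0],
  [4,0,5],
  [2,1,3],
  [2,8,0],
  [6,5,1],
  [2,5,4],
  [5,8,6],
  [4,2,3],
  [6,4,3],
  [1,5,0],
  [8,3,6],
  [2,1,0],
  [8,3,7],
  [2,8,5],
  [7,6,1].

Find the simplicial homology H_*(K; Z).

H_0 = Z,  H_1 = Z ⊕ Z/2,  H_2 = 0.

Order the vertices as 0 < 1 < 2 < 3 < 4 < 5 < 6 < 7 < 8. Listing each simplex with vertices in this order, K has dimension 2 with simplices:

  0-simplices (9): [0], [1], [2], [3], [4], [5], [6], [7], [8]
  1-simplices (27): (27 of them)
  2-simplices (18): [0,1,2], [0,1,5], [0,2,8], [0,4,5], [0,4,7], [0,7,8], [1,2,3], [1,3,7], [1,5,6], [1,6,7], [2,3,4], [2,4,5], [2,5,8], [3,4,6], [3,6,8], [3,7,8], [4,6,7], [5,6,8]

so the chain groups are C_0 ≅ Z^9, C_1 ≅ Z^27, C_2 ≅ Z^18.

The boundary map ∂_1: C_1 → C_0 sends each edge [p,q] (with p < q) to q − p.
This gives a 9×27 integer matrix of rank 8; reducing to Smith normal form yields diagonal entries (1,1,1,1,1,1,1,1).

Boundary ∂_2: C_2 → C_1 acts by ∂[p,q,r] = [q,r] − [p,r] + [p,q]. For instance
  ∂[1,3,7] = [3,7] − [1,7] + [1,3],
  ∂[3,7,8] = [7,8] − [3,8] + [3,7].
This gives a 27×18 integer matrix of rank 18; reducing to Smith normal form yields diagonal entries (1,1,1,1,1,1,1,1,1,1,1,1,1,1,1,1,1,2).

Now H_k = ker ∂_k / im ∂_{k+1}, so:

  H_0: rank C_0 − rank ∂_1 = 9 − 8 = 1, and the invariant factors of ∂_1 are all 1, so H_0 ≅ Z.
  H_1: rank ker ∂_1 − rank ∂_2 = (27 − 8) − 18 = 1, and ∂_2 has invariant factor 2 > 1, so H_1 ≅ Z ⊕ Z/2.
  H_2: rank ker ∂_2 − rank ∂_3 = (18 − 18) − 0 = 0, and there is no ∂_3, so H_2 ≅ 0.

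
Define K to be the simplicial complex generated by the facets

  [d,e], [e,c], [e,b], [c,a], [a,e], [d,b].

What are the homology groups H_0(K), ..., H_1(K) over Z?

H_0 ≅ Z,  H_1 ≅ Z^2.

Order the vertices as a < b < c < d < e. Listing each simplex with vertices in this order, K has dimension 1 with simplices:

  0-simplices (5): a, b, c, d, e
  1-simplices (6): ac, ae, bd, be, ce, de

Hence C_0 ≅ Z^5, C_1 ≅ Z^6.

∂_1: C_1 → C_0 sends each edge [p,q] (with p < q) to q − p. For instance
  ∂bd = d − b.
As a 5×6 matrix over Z this has rank 4, with invariant factors (1,1,1,1).

Reading off H_k = ker ∂_k / im ∂_{k+1}:

  H_0: rank C_0 − rank ∂_1 = 5 − 4 = 1, and the invariant factors of ∂_1 are all 1, so H_0 = Z.
  H_1: rank ker ∂_1 − rank ∂_2 = (6 − 4) − 0 = 2, and there is no ∂_2, so H_1 = Z^2.

As a check, the Euler characteristic is 5 − 6 = -1, which agrees with 1 − 2 = -1.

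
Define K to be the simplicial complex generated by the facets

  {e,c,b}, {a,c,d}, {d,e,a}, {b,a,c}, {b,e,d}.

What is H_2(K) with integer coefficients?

We work with the vertex ordering a < b < c < d < e. The simplices of K, each written with vertices in increasing order, are:

  0-simplices (5): a, b, c, d, e
  1-simplices (10): ab, ac, ad, ae, bc, bd, be, cd, ce, de
  2-simplices (5): abc, acd, ade, bce, bde

so the chain groups are C_0 ≅ Z^5, C_1 ≅ Z^10, C_2 ≅ Z^5.

∂_1: C_1 → C_0 maps an edge to its endpoints' difference, ∂[p,q] = q − p. For instance
  ∂be = e − b.
As a 5×10 matrix over Z this has rank 4, with invariant factors (1,1,1,1).

∂_2: C_2 → C_1 acts by ∂[p,q,r] = [q,r] − [p,r] + [p,q]. For instance
  ∂bde = de − be + bd,
  ∂ade = de − ae + ad.
This gives a 10×5 integer matrix of rank 5; reducing to Smith normal form yields diagonal entries (1,1,1,1,1).

Now H_k = ker ∂_k / im ∂_{k+1}, so:

  H_2: rank ker ∂_2 − rank ∂_3 = (5 − 5) − 0 = 0, and there is no ∂_3, so H_2 ≅ 0.

(K is a triangulation of the Möbius band.)

H_2 ≅ 0.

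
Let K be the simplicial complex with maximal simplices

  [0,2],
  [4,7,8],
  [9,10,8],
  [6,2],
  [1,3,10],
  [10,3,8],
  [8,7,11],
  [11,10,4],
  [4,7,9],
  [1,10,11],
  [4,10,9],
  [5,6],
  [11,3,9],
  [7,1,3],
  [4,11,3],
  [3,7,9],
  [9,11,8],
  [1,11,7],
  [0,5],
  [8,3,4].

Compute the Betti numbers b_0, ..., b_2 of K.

b_0 = 2, b_1 = 3, b_2 = 1.

Take the total order 0 < 1 < 2 < 3 < 4 < 5 < 6 < 7 < 8 < 9 < 10 < 11 on the vertex set. Then K (dimension 2) consists of the simplices:

  0-simplices (12): [0], [1], [2], [3], [4], [5], [6], [7], [8], [9], [10], [11]
  1-simplices (28): (28 of them)
  2-simplices (16): [1,3,7], [1,3,10], [1,7,11], [1,10,11], [3,4,8], [3,4,11], [3,7,9], [3,8,10], [3,9,11], [4,7,8], [4,7,9], [4,9,10], [4,10,11], [7,8,11], [8,9,10], [8,9,11]

so the chain groups are C_0 ≅ Z^12, C_1 ≅ Z^28, C_2 ≅ Z^16.

∂_1: C_1 → C_0 is given by ∂[p,q] = [q] − [p].
As a 12×28 matrix over Z this has rank 10, with invariant factors (1,1,1,1,1,1,1,1,1,1).

The boundary map ∂_2: C_2 → C_1 acts by ∂[p,q,r] = [q,r] − [p,r] + [p,q]. For instance
  ∂[4,9,10] = [9,10] − [4,10] + [4,9],
  ∂[1,3,10] = [3,10] − [1,10] + [1,3].
This gives a 28×16 integer matrix of rank 15; reducing to Smith normal form yields diagonal entries (1,1,1,1,1,1,1,1,1,1,1,1,1,1,1).

From H_k ≅ ker(∂_k) / im(∂_{k+1}) we obtain:

  H_0: rank C_0 − rank ∂_1 = 12 − 10 = 2, and the invariant factors of ∂_1 are all 1, so H_0 ≅ Z^2.
  H_1: rank ker ∂_1 − rank ∂_2 = (28 − 10) − 15 = 3, and the invariant factors of ∂_2 are all 1, so H_1 ≅ Z^3.
  H_2: rank ker ∂_2 − rank ∂_3 = (16 − 15) − 0 = 1, and there is no ∂_3, so H_2 ≅ Z.

Hence the Betti numbers are b_0 = 2, b_1 = 3, b_2 = 1.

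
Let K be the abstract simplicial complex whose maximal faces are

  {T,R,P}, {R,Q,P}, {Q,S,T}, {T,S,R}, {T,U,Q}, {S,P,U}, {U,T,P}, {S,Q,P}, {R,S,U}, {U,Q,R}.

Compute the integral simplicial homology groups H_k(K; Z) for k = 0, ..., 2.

Order the vertices as P < Q < R < S < T < U. Listing each simplex with vertices in this order, K has dimension 2 with simplices:

  0-simplices (6): P, Q, R, S, T, U
  1-simplices (15): PQ, PR, PS, PT, PU, QR, QS, QT, QU, RS, RT, RU, ST, SU, TU
  2-simplices (10): PQR, PQS, PRT, PSU, PTU, QRU, QST, QTU, RST, RSU

so the chain groups are C_0 ≅ Z^6, C_1 ≅ Z^15, C_2 ≅ Z^10.

∂_1: C_1 → C_0 is given by ∂[p,q] = [q] − [p]. For instance
  ∂RU = U − R.
This gives a 6×15 integer matrix of rank 5; reducing to Smith normal form yields diagonal entries (1,1,1,1,1).

Boundary ∂_2: C_2 → C_1 maps a triangle to the signed sum of its edges. For instance
  ∂PRT = RT − PT + PR,
  ∂QTU = TU − QU + QT.
This gives a 15×10 integer matrix of rank 10; reducing to Smith normal form yields diagonal entries (1,1,1,1,1,1,1,1,1,2).

From H_k ≅ ker(∂_k) / im(∂_{k+1}) we obtain:

  H_0: rank C_0 − rank ∂_1 = 6 − 5 = 1, and the invariant factors of ∂_1 are all 1, so H_0 = Z.
  H_1: rank ker ∂_1 − rank ∂_2 = (15 − 5) − 10 = 0, and ∂_2 has invariant factor 2 > 1, so H_1 = Z/2.
  H_2: rank ker ∂_2 − rank ∂_3 = (10 − 10) − 0 = 0, and there is no ∂_3, so H_2 = 0.

H_0 = Z,  H_1 = Z/2,  H_2 = 0.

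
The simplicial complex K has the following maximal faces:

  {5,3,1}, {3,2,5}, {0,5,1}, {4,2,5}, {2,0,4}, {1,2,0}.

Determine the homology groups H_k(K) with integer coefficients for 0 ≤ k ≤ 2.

H_0 = Z,  H_1 = Z,  H_2 = 0.

Fix the vertex order 0 < 1 < 2 < 3 < 4 < 5 and write every simplex with vertices in increasing order. Then dim K = 2 and the simplices of K are:

  0-simplices (6): [0], [1], [2], [3], [4], [5]
  1-simplices (12): [0,1], [0,2], [0,4], [0,5], [1,2], [1,3], [1,5], [2,3], [2,4], [2,5], [3,5], [4,5]
  2-simplices (6): [0,1,2], [0,1,5], [0,2,4], [1,3,5], [2,3,5], [2,4,5]

so the chain groups are C_0 ≅ Z^6, C_1 ≅ Z^12, C_2 ≅ Z^6.

Boundary ∂_1: C_1 → C_0 is given by ∂[p,q] = [q] − [p]. For instance
  ∂[1,5] = [5] − [1].
The 6×12 boundary matrix has rank 5 and Smith normal form diag(1,1,1,1,1).

Boundary ∂_2: C_2 → C_1 maps a triangle to the signed sum of its edges. For instance
  ∂[0,1,5] = [1,5] − [0,5] + [0,1],
  ∂[2,3,5] = [3,5] − [2,5] + [2,3].
As a 12×6 matrix over Z this has rank 6, with invariant factors (1,1,1,1,1,1).

Reading off H_k = ker ∂_k / im ∂_{k+1}:

  H_0: rank C_0 − rank ∂_1 = 6 − 5 = 1, and the invariant factors of ∂_1 are all 1, so H_0 ≅ Z.
  H_1: rank ker ∂_1 − rank ∂_2 = (12 − 5) − 6 = 1, and the invariant factors of ∂_2 are all 1, so H_1 ≅ Z.
  H_2: rank ker ∂_2 − rank ∂_3 = (6 − 6) − 0 = 0, and there is no ∂_3, so H_2 ≅ 0.

(K is a triangulation of the cylinder S^1 x I.)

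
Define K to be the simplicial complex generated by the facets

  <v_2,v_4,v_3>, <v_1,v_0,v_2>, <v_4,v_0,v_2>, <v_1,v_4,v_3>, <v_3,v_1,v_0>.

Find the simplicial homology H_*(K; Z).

H_0 ≅ Z,  H_1 ≅ Z,  H_2 = 0.

Fix the vertex order v_0 < v_1 < v_2 < v_3 < v_4 and write every simplex with vertices in increasing order. Then dim K = 2 and the simplices of K are:

  0-simplices (5): [v_0], [v_1], [v_2], [v_3], [v_4]
  1-simplices (10): [v_0,v_1], [v_0,v_2], [v_0,v_3], [v_0,v_4], [v_1,v_2], [v_1,v_3], [v_1,v_4], [v_2,v_3], [v_2,v_4], [v_3,v_4]
  2-simplices (5): [v_0,v_1,v_2], [v_0,v_1,v_3], [v_0,v_2,v_4], [v_1,v_3,v_4], [v_2,v_3,v_4]

Hence C_0 ≅ Z^5, C_1 ≅ Z^10, C_2 ≅ Z^5.

Boundary ∂_1: C_1 → C_0 maps an edge to its endpoints' difference, ∂[p,q] = q − p.
This gives a 5×10 integer matrix of rank 4; reducing to Smith normal form yields diagonal entries (1,1,1,1).

The boundary map ∂_2: C_2 → C_1 sends each 2-simplex [p,q,r] to [q,r] − [p,r] + [p,q]. For instance
  ∂[v_0,v_1,v_3] = [v_1,v_3] − [v_0,v_3] + [v_0,v_1],
  ∂[v_1,v_3,v_4] = [v_3,v_4] − [v_1,v_4] + [v_1,v_3].
The 10×5 boundary matrix has rank 5 and Smith normal form diag(1,1,1,1,1).

Reading off H_k = ker ∂_k / im ∂_{k+1}:

  H_0: rank C_0 − rank ∂_1 = 5 − 4 = 1, and the invariant factors of ∂_1 are all 1, so H_0 ≅ Z.
  H_1: rank ker ∂_1 − rank ∂_2 = (10 − 4) − 5 = 1, and the invariant factors of ∂_2 are all 1, so H_1 ≅ Z.
  H_2: rank ker ∂_2 − rank ∂_3 = (5 − 5) − 0 = 0, and there is no ∂_3, so H_2 ≅ 0.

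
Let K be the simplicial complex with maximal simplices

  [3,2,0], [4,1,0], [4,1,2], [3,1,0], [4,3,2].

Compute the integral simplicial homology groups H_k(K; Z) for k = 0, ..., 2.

H_0 ≅ Z,  H_1 ≅ Z,  H_2 = 0.

Fix the vertex order 0 < 1 < 2 < 3 < 4 and write every simplex with vertices in increasing order. Then dim K = 2 and the simplices of K are:

  0-simplices (5): [0], [1], [2], [3], [4]
  1-simplices (10): [0,1], [0,2], [0,3], [0,4], [1,2], [1,3], [1,4], [2,3], [2,4], [3,4]
  2-simplices (5): [0,1,3], [0,1,4], [0,2,3], [1,2,4], [2,3,4]

Hence C_0 ≅ Z^5, C_1 ≅ Z^10, C_2 ≅ Z^5.

The boundary map ∂_1: C_1 → C_0 sends each edge [p,q] (with p < q) to q − p. For instance
  ∂[1,4] = [4] − [1].
The resulting 5×10 matrix has rank 4, and its Smith normal form has invariant factors (1,1,1,1).

The boundary map ∂_2: C_2 → C_1 acts by ∂[p,q,r] = [q,r] − [p,r] + [p,q]. For instance
  ∂[0,2,3] = [2,3] − [0,3] + [0,2],
  ∂[1,2,4] = [2,4] − [1,4] + [1,2].
As a 10×5 matrix over Z this has rank 5, with invariant factors (1,1,1,1,1).

From H_k ≅ ker(∂_k) / im(∂_{k+1}) we obtain:

  H_0: rank C_0 − rank ∂_1 = 5 − 4 = 1, and the invariant factors of ∂_1 are all 1, so H_0 ≅ Z.
  H_1: rank ker ∂_1 − rank ∂_2 = (10 − 4) − 5 = 1, and the invariant factors of ∂_2 are all 1, so H_1 ≅ Z.
  H_2: rank ker ∂_2 − rank ∂_3 = (5 − 5) − 0 = 0, and there is no ∂_3, so H_2 ≅ 0.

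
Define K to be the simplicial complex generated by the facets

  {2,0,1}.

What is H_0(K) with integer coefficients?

Fix the vertex order 0 < 1 < 2 and write every simplex with vertices in increasing order. Then dim K = 2 and the simplices of K are:

  0-simplices (3): [0], [1], [2]
  1-simplices (3): [0,1], [0,2], [1,2]
  2-simplices (1): [0,1,2]

so the chain groups are C_0 ≅ Z^3, C_1 ≅ Z^3, C_2 ≅ Z^1.

The boundary map ∂_1: C_1 → C_0 is given by ∂[p,q] = [q] − [p].
As a 3×3 matrix over Z this has rank 2, with invariant factors (1,1).

Boundary ∂_2: C_2 → C_1 acts by ∂[p,q,r] = [q,r] − [p,r] + [p,q]. For instance
  ∂[0,1,2] = [1,2] − [0,2] + [0,1].
The 3×1 boundary matrix has rank 1 and Smith normal form diag(1).

Now H_k = ker ∂_k / im ∂_{k+1}, so:

  H_0: rank C_0 − rank ∂_1 = 3 − 2 = 1, and the invariant factors of ∂_1 are all 1, so H_0 ≅ Z.

H_0 = Z.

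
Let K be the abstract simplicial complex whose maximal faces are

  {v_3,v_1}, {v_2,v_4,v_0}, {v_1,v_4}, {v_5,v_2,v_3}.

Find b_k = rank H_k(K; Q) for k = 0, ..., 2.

Fix the vertex order v_0 < v_1 < v_2 < v_3 < v_4 < v_5 and write every simplex with vertices in increasing order. Then dim K = 2 and the simplices of K are:

  0-simplices (6): [v_0], [v_1], [v_2], [v_3], [v_4], [v_5]
  1-simplices (8): [v_0,v_2], [v_0,v_4], [v_1,v_3], [v_1,v_4], [v_2,v_3], [v_2,v_4], [v_2,v_5], [v_3,v_5]
  2-simplices (2): [v_0,v_2,v_4], [v_2,v_3,v_5]

so the chain groups are C_0 ≅ Z^6, C_1 ≅ Z^8, C_2 ≅ Z^2.

∂_1: C_1 → C_0 maps an edge to its endpoints' difference, ∂[p,q] = q − p.
The 6×8 boundary matrix has rank 5 and Smith normal form diag(1,1,1,1,1).

∂_2: C_2 → C_1 acts by ∂[p,q,r] = [q,r] − [p,r] + [p,q]. For instance
  ∂[v_0,v_2,v_4] = [v_2,v_4] − [v_0,v_4] + [v_0,v_2],
  ∂[v_2,v_3,v_5] = [v_3,v_5] − [v_2,v_5] + [v_2,v_3].
This gives a 8×2 integer matrix of rank 2; reducing to Smith normal form yields diagonal entries (1,1).

Now H_k = ker ∂_k / im ∂_{k+1}, so:

  H_0: rank C_0 − rank ∂_1 = 6 − 5 = 1, and the invariant factors of ∂_1 are all 1, so H_0 = Z.
  H_1: rank ker ∂_1 − rank ∂_2 = (8 − 5) − 2 = 1, and the invariant factors of ∂_2 are all 1, so H_1 = Z.
  H_2: rank ker ∂_2 − rank ∂_3 = (2 − 2) − 0 = 0, and there is no ∂_3, so H_2 = 0.

As a check, the Euler characteristic is 6 − 8 + 2 = 0, which agrees with 1 − 1 + 0 = 0.

Hence the Betti numbers are b_0 = 1, b_1 = 1, b_2 = 0.

b_0 = 1, b_1 = 1, b_2 = 0.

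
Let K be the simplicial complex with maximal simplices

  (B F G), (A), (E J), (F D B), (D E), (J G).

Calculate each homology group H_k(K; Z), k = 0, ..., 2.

Take the total order A < B < D < E < F < G < J on the vertex set. Then K (dimension 2) consists of the simplices:

  0-simplices (7): A, B, D, E, F, G, J
  1-simplices (8): BD, BF, BG, DE, DF, EJ, FG, GJ
  2-simplices (2): BDF, BFG

so the chain groups are C_0 ≅ Z^7, C_1 ≅ Z^8, C_2 ≅ Z^2.

The boundary map ∂_1: C_1 → C_0 sends each edge [p,q] (with p < q) to q − p. For instance
  ∂DE = E − D.
This gives a 7×8 integer matrix of rank 5; reducing to Smith normal form yields diagonal entries (1,1,1,1,1).

The boundary map ∂_2: C_2 → C_1 sends each 2-simplex [p,q,r] to [q,r] − [p,r] + [p,q]. For instance
  ∂BFG = FG − BG + BF,
  ∂BDF = DF − BF + BD.
The 8×2 boundary matrix has rank 2 and Smith normal form diag(1,1).

Computing H_k = (kernel of ∂_k) / (image of ∂_{k+1}):

  H_0: rank C_0 − rank ∂_1 = 7 − 5 = 2, and the invariant factors of ∂_1 are all 1, so H_0 = Z^2.
  H_1: rank ker ∂_1 − rank ∂_2 = (8 − 5) − 2 = 1, and the invariant factors of ∂_2 are all 1, so H_1 = Z.
  H_2: rank ker ∂_2 − rank ∂_3 = (2 − 2) − 0 = 0, and there is no ∂_3, so H_2 = 0.

H_0 ≅ Z^2,  H_1 ≅ Z,  H_2 = 0.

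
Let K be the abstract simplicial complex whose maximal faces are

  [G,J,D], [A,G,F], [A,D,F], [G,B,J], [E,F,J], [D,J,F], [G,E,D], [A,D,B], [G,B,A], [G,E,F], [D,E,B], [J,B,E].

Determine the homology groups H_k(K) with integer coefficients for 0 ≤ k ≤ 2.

Take the total order A < B < D < E < F < G < J on the vertex set. Then K (dimension 2) consists of the simplices:

  0-simplices (7): A, B, D, E, F, G, J
  1-simplices (18): AB, AD, AF, AG, BD, BE, BG, BJ, DE, DF, DG, DJ, EF, EG, EJ, FG, FJ, GJ
  2-simplices (12): ABD, ABG, ADF, AFG, BDE, BEJ, BGJ, DEG, DFJ, DGJ, EFG, EFJ

so the chain groups are C_0 ≅ Z^7, C_1 ≅ Z^18, C_2 ≅ Z^12.

Boundary ∂_1: C_1 → C_0 sends each edge [p,q] (with p < q) to q − p. For instance
  ∂FG = G − F.
The 7×18 boundary matrix has rank 6 and Smith normal form diag(1,1,1,1,1,1).

Boundary ∂_2: C_2 → C_1 sends each 2-simplex [p,q,r] to [q,r] − [p,r] + [p,q]. For instance
  ∂DEG = EG − DG + DE,
  ∂DGJ = GJ − DJ + DG.
The 18×12 boundary matrix has rank 12 and Smith normal form diag(1,1,1,1,1,1,1,1,1,1,1,2).

Now H_k = ker ∂_k / im ∂_{k+1}, so:

  H_0: rank C_0 − rank ∂_1 = 7 − 6 = 1, and the invariant factors of ∂_1 are all 1, so H_0 = Z.
  H_1: rank ker ∂_1 − rank ∂_2 = (18 − 6) − 12 = 0, and ∂_2 has invariant factor 2 > 1, so H_1 = Z/2.
  H_2: rank ker ∂_2 − rank ∂_3 = (12 − 12) − 0 = 0, and there is no ∂_3, so H_2 = 0.

H_0 = Z,  H_1 = Z/2,  H_2 = 0.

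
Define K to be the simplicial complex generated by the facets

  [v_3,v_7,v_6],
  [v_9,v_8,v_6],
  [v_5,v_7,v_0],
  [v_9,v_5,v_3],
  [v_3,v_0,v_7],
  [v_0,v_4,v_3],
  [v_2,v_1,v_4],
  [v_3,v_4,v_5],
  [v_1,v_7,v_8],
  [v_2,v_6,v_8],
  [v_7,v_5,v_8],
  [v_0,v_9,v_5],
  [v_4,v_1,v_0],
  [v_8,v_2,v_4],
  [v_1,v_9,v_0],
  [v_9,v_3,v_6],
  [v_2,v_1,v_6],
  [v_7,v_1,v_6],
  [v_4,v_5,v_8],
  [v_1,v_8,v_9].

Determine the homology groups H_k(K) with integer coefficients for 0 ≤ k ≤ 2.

Fix the vertex order v_0 < v_1 < v_2 < v_3 < v_4 < v_5 < v_6 < v_7 < v_8 < v_9 and write every simplex with vertices in increasing order. Then dim K = 2 and the simplices of K are:

  0-simplices (10): [v_0], [v_1], [v_2], [v_3], [v_4], [v_5], [v_6], [v_7], [v_8], [v_9]
  1-simplices (30): (30 of them)
  2-simplices (20): (20 of them)

so the chain groups are C_0 ≅ Z^10, C_1 ≅ Z^30, C_2 ≅ Z^20.

∂_1: C_1 → C_0 maps an edge to its endpoints' difference, ∂[p,q] = q − p. For instance
  ∂[v_0,v_7] = [v_7] − [v_0].
This gives a 10×30 integer matrix of rank 9; reducing to Smith normal form yields diagonal entries (1,1,1,1,1,1,1,1,1).

∂_2: C_2 → C_1 acts by ∂[p,q,r] = [q,r] − [p,r] + [p,q]. For instance
  ∂[v_0,v_5,v_9] = [v_5,v_9] − [v_0,v_9] + [v_0,v_5],
  ∂[v_1,v_2,v_4] = [v_2,v_4] − [v_1,v_4] + [v_1,v_2].
The resulting 30×20 matrix has rank 20, and its Smith normal form has invariant factors (1,1,1,1,1,1,1,1,1,1,1,1,1,1,1,1,1,1,1,2).

Now H_k = ker ∂_k / im ∂_{k+1}, so:

  H_0: rank C_0 − rank ∂_1 = 10 − 9 = 1, and the invariant factors of ∂_1 are all 1, so H_0 ≅ Z.
  H_1: rank ker ∂_1 − rank ∂_2 = (30 − 9) − 20 = 1, and ∂_2 has invariant factor 2 > 1, so H_1 ≅ Z ⊕ Z_2.
  H_2: rank ker ∂_2 − rank ∂_3 = (20 − 20) − 0 = 0, and there is no ∂_3, so H_2 ≅ 0.

H_0 = Z,  H_1 = Z ⊕ Z_2,  H_2 = 0.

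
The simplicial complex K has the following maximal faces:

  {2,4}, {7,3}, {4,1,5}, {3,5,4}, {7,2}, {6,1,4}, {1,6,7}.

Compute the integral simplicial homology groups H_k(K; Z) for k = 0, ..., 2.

Order the vertices as 1 < 2 < 3 < 4 < 5 < 6 < 7. Listing each simplex with vertices in this order, K has dimension 2 with simplices:

  0-simplices (7): [1], [2], [3], [4], [5], [6], [7]
  1-simplices (12): [1,4], [1,5], [1,6], [1,7], [2,4], [2,7], [3,4], [3,5], [3,7], [4,5], [4,6], [6,7]
  2-simplices (4): [1,4,5], [1,4,6], [1,6,7], [3,4,5]

giving chain groups C_0 ≅ Z^7, C_1 ≅ Z^12, C_2 ≅ Z^4.

The boundary map ∂_1: C_1 → C_0 is given by ∂[p,q] = [q] − [p]. For instance
  ∂[1,4] = [4] − [1].
This gives a 7×12 integer matrix of rank 6; reducing to Smith normal form yields diagonal entries (1,1,1,1,1,1).

∂_2: C_2 → C_1 acts by ∂[p,q,r] = [q,r] − [p,r] + [p,q]. For instance
  ∂[1,4,6] = [4,6] − [1,6] + [1,4],
  ∂[3,4,5] = [4,5] − [3,5] + [3,4].
As a 12×4 matrix over Z this has rank 4, with invariant factors (1,1,1,1).

Computing H_k = (kernel of ∂_k) / (image of ∂_{k+1}):

  H_0: rank C_0 − rank ∂_1 = 7 − 6 = 1, and the invariant factors of ∂_1 are all 1, so H_0 ≅ Z.
  H_1: rank ker ∂_1 − rank ∂_2 = (12 − 6) − 4 = 2, and the invariant factors of ∂_2 are all 1, so H_1 ≅ Z^2.
  H_2: rank ker ∂_2 − rank ∂_3 = (4 − 4) − 0 = 0, and there is no ∂_3, so H_2 ≅ 0.

H_0 = Z,  H_1 = Z^2,  H_2 = 0.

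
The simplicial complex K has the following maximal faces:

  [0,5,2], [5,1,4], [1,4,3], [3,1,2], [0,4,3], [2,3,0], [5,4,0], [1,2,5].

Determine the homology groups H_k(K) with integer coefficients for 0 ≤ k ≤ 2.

Order the vertices as 0 < 1 < 2 < 3 < 4 < 5. Listing each simplex with vertices in this order, K has dimension 2 with simplices:

  0-simplices (6): [0], [1], [2], [3], [4], [5]
  1-simplices (12): [0,2], [0,3], [0,4], [0,5], [1,2], [1,3], [1,4], [1,5], [2,3], [2,5], [3,4], [4,5]
  2-simplices (8): [0,2,3], [0,2,5], [0,3,4], [0,4,5], [1,2,3], [1,2,5], [1,3,4], [1,4,5]

so the chain groups are C_0 ≅ Z^6, C_1 ≅ Z^12, C_2 ≅ Z^8.

Boundary ∂_1: C_1 → C_0 maps an edge to its endpoints' difference, ∂[p,q] = q − p. For instance
  ∂[1,2] = [2] − [1].
The 6×12 boundary matrix has rank 5 and Smith normal form diag(1,1,1,1,1).

Boundary ∂_2: C_2 → C_1 sends each 2-simplex [p,q,r] to [q,r] − [p,r] + [p,q]. For instance
  ∂[1,3,4] = [3,4] − [1,4] + [1,3],
  ∂[0,3,4] = [3,4] − [0,4] + [0,3].
As a 12×8 matrix over Z this has rank 7, with invariant factors (1,1,1,1,1,1,1).

Reading off H_k = ker ∂_k / im ∂_{k+1}:

  H_0: rank C_0 − rank ∂_1 = 6 − 5 = 1, and the invariant factors of ∂_1 are all 1, so H_0 ≅ Z.
  H_1: rank ker ∂_1 − rank ∂_2 = (12 − 5) − 7 = 0, and the invariant factors of ∂_2 are all 1, so H_1 ≅ 0.
  H_2: rank ker ∂_2 − rank ∂_3 = (8 − 7) − 0 = 1, and there is no ∂_3, so H_2 ≅ Z.

H_0 = Z,  H_1 = 0,  H_2 = Z.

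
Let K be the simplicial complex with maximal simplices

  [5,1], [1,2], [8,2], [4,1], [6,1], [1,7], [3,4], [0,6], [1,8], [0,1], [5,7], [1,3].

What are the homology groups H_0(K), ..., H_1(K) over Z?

H_0 ≅ Z,  H_1 ≅ Z^4.

Take the total order 0 < 1 < 2 < 3 < 4 < 5 < 6 < 7 < 8 on the vertex set. Then K (dimension 1) consists of the simplices:

  0-simplices (9): [0], [1], [2], [3], [4], [5], [6], [7], [8]
  1-simplices (12): [0,1], [0,6], [1,2], [1,3], [1,4], [1,5], [1,6], [1,7], [1,8], [2,8], [3,4], [5,7]

giving chain groups C_0 ≅ Z^9, C_1 ≅ Z^12.

∂_1: C_1 → C_0 maps an edge to its endpoints' difference, ∂[p,q] = q − p. For instance
  ∂[1,7] = [7] − [1].
As a 9×12 matrix over Z this has rank 8, with invariant factors (1,1,1,1,1,1,1,1).

From H_k ≅ ker(∂_k) / im(∂_{k+1}) we obtain:

  H_0: rank C_0 − rank ∂_1 = 9 − 8 = 1, and the invariant factors of ∂_1 are all 1, so H_0 = Z.
  H_1: rank ker ∂_1 − rank ∂_2 = (12 − 8) − 0 = 4, and there is no ∂_2, so H_1 = Z^4.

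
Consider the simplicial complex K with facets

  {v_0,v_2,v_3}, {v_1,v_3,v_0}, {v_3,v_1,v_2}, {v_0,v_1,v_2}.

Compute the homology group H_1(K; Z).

Order the vertices as v_0 < v_1 < v_2 < v_3. Listing each simplex with vertices in this order, K has dimension 2 with simplices:

  0-simplices (4): [v_0], [v_1], [v_2], [v_3]
  1-simplices (6): [v_0,v_1], [v_0,v_2], [v_0,v_3], [v_1,v_2], [v_1,v_3], [v_2,v_3]
  2-simplices (4): [v_0,v_1,v_2], [v_0,v_1,v_3], [v_0,v_2,v_3], [v_1,v_2,v_3]

giving chain groups C_0 ≅ Z^4, C_1 ≅ Z^6, C_2 ≅ Z^4.

The boundary map ∂_1: C_1 → C_0 sends each edge [p,q] (with p < q) to q − p. For instance
  ∂[v_0,v_3] = [v_3] − [v_0].
The resulting 4×6 matrix has rank 3, and its Smith normal form has invariant factors (1,1,1).

Boundary ∂_2: C_2 → C_1 maps a triangle to the signed sum of its edges. For instance
  ∂[v_1,v_2,v_3] = [v_2,v_3] − [v_1,v_3] + [v_1,v_2],
  ∂[v_0,v_1,v_3] = [v_1,v_3] − [v_0,v_3] + [v_0,v_1].
This gives a 6×4 integer matrix of rank 3; reducing to Smith normal form yields diagonal entries (1,1,1).

Now H_k = ker ∂_k / im ∂_{k+1}, so:

  H_1: rank ker ∂_1 − rank ∂_2 = (6 − 3) − 3 = 0, and the invariant factors of ∂_2 are all 1, so H_1 ≅ 0.

H_1 = 0.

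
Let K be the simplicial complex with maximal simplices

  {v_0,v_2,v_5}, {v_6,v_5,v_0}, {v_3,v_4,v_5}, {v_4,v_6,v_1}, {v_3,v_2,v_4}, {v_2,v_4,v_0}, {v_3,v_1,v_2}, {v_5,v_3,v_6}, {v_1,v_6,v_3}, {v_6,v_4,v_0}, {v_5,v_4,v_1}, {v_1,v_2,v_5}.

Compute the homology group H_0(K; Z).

H_0 ≅ Z.

K has 7 vertices, 18 edges, 12 triangles.
rank ∂_0 = 0, rank ∂_1 = 6 ⇒ b_0 = 7 − 0 − 6 = 1; all invariant factors of ∂_1 are 1 so no torsion. So H_0 = Z.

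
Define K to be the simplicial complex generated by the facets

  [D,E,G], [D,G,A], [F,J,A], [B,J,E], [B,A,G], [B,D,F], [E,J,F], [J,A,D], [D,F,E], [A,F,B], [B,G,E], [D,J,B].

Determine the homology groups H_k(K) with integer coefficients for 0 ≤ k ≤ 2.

H_0 = Z,  H_1 = Z/2,  H_2 = 0.

Fix the vertex order A < B < D < E < F < G < J and write every simplex with vertices in increasing order. Then dim K = 2 and the simplices of K are:

  0-simplices (7): A, B, D, E, F, G, J
  1-simplices (18): AB, AD, AF, AG, AJ, BD, BE, BF, BG, BJ, DE, DF, DG, DJ, EF, EG, EJ, FJ
  2-simplices (12): ABF, ABG, ADG, ADJ, AFJ, BDF, BDJ, BEG, BEJ, DEF, DEG, EFJ

Hence C_0 ≅ Z^7, C_1 ≅ Z^18, C_2 ≅ Z^12.

∂_1: C_1 → C_0 is given by ∂[p,q] = [q] − [p].
This gives a 7×18 integer matrix of rank 6; reducing to Smith normal form yields diagonal entries (1,1,1,1,1,1).

Boundary ∂_2: C_2 → C_1 maps a triangle to the signed sum of its edges. For instance
  ∂BDF = DF − BF + BD,
  ∂ABG = BG − AG + AB.
The resulting 18×12 matrix has rank 12, and its Smith normal form has invariant factors (1,1,1,1,1,1,1,1,1,1,1,2).

Computing H_k = (kernel of ∂_k) / (image of ∂_{k+1}):

  H_0: rank C_0 − rank ∂_1 = 7 − 6 = 1, and the invariant factors of ∂_1 are all 1, so H_0 ≅ Z.
  H_1: rank ker ∂_1 − rank ∂_2 = (18 − 6) − 12 = 0, and ∂_2 has invariant factor 2 > 1, so H_1 ≅ Z/2.
  H_2: rank ker ∂_2 − rank ∂_3 = (12 − 12) − 0 = 0, and there is no ∂_3, so H_2 ≅ 0.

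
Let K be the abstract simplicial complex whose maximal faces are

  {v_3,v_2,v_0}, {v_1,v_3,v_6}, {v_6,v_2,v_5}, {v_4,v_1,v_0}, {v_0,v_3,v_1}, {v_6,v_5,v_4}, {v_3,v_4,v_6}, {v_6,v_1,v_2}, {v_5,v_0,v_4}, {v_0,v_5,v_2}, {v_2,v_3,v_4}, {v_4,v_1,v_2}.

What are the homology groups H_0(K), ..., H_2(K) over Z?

H_0 = Z,  H_1 = Z/2Z,  H_2 = 0.

We work with the vertex ordering v_0 < v_1 < v_2 < v_3 < v_4 < v_5 < v_6. The simplices of K, each written with vertices in increasing order, are:

  0-simplices (7): [v_0], [v_1], [v_2], [v_3], [v_4], [v_5], [v_6]
  1-simplices (18): (18 of them)
  2-simplices (12): (12 of them)

giving chain groups C_0 ≅ Z^7, C_1 ≅ Z^18, C_2 ≅ Z^12.

The boundary map ∂_1: C_1 → C_0 sends each edge [p,q] (with p < q) to q − p.
The 7×18 boundary matrix has rank 6 and Smith normal form diag(1,1,1,1,1,1).

The boundary map ∂_2: C_2 → C_1 maps a triangle to the signed sum of its edges. For instance
  ∂[v_1,v_3,v_6] = [v_3,v_6] − [v_1,v_6] + [v_1,v_3],
  ∂[v_0,v_4,v_5] = [v_4,v_5] − [v_0,v_5] + [v_0,v_4].
The 18×12 boundary matrix has rank 12 and Smith normal form diag(1,1,1,1,1,1,1,1,1,1,1,2).

Computing H_k = (kernel of ∂_k) / (image of ∂_{k+1}):

  H_0: rank C_0 − rank ∂_1 = 7 − 6 = 1, and the invariant factors of ∂_1 are all 1, so H_0 = Z.
  H_1: rank ker ∂_1 − rank ∂_2 = (18 − 6) − 12 = 0, and ∂_2 has invariant factor 2 > 1, so H_1 = Z/2Z.
  H_2: rank ker ∂_2 − rank ∂_3 = (12 − 12) − 0 = 0, and there is no ∂_3, so H_2 = 0.

(K is a triangulation of the real projective plane RP^2.)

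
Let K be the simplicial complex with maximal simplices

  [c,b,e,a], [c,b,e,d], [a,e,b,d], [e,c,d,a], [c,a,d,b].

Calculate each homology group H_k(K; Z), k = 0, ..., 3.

H_0 ≅ Z,  H_1 = 0,  H_2 = 0,  H_3 ≅ Z.

K has 5 vertices, 10 edges, 10 triangles, 5 3-simplices.
rank ∂_0 = 0, rank ∂_1 = 4 ⇒ b_0 = 5 − 0 − 4 = 1; all invariant factors of ∂_1 are 1 so no torsion. So H_0 = Z.
rank ∂_1 = 4, rank ∂_2 = 6 ⇒ b_1 = 10 − 4 − 6 = 0; all invariant factors of ∂_2 are 1 so no torsion. So H_1 = 0.
rank ∂_2 = 6, rank ∂_3 = 4 ⇒ b_2 = 10 − 6 − 4 = 0; all invariant factors of ∂_3 are 1 so no torsion. So H_2 = 0.
rank ∂_3 = 4, rank ∂_4 = 0 ⇒ b_3 = 5 − 4 − 0 = 1. So H_3 = Z.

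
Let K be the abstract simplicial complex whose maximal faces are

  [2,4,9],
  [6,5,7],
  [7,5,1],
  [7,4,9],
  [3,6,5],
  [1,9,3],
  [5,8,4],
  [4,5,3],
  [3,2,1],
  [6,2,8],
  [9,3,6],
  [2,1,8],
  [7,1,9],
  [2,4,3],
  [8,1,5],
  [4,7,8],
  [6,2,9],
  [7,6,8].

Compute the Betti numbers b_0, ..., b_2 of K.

Order the vertices as 1 < 2 < 3 < 4 < 5 < 6 < 7 < 8 < 9. Listing each simplex with vertices in this order, K has dimension 2 with simplices:

  0-simplices (9): [1], [2], [3], [4], [5], [6], [7], [8], [9]
  1-simplices (27): (27 of them)
  2-simplices (18): [1,2,3], [1,2,8], [1,3,9], [1,5,7], [1,5,8], [1,7,9], [2,3,4], [2,4,9], [2,6,8], [2,6,9], [3,4,5], [3,5,6], [3,6,9], [4,5,8], [4,7,8], [4,7,9], [5,6,7], [6,7,8]

so the chain groups are C_0 ≅ Z^9, C_1 ≅ Z^27, C_2 ≅ Z^18.

Boundary ∂_1: C_1 → C_0 maps an edge to its endpoints' difference, ∂[p,q] = q − p.
The 9×27 boundary matrix has rank 8 and Smith normal form diag(1,1,1,1,1,1,1,1).

∂_2: C_2 → C_1 acts by ∂[p,q,r] = [q,r] − [p,r] + [p,q]. For instance
  ∂[1,2,3] = [2,3] − [1,3] + [1,2],
  ∂[2,3,4] = [3,4] − [2,4] + [2,3].
As a 27×18 matrix over Z this has rank 18, with invariant factors (1,1,1,1,1,1,1,1,1,1,1,1,1,1,1,1,1,2).

Now H_k = ker ∂_k / im ∂_{k+1}, so:

  H_0: rank C_0 − rank ∂_1 = 9 − 8 = 1, and the invariant factors of ∂_1 are all 1, so H_0 ≅ Z.
  H_1: rank ker ∂_1 − rank ∂_2 = (27 − 8) − 18 = 1, and ∂_2 has invariant factor 2 > 1, so H_1 ≅ Z ⊕ Z/2Z.
  H_2: rank ker ∂_2 − rank ∂_3 = (18 − 18) − 0 = 0, and there is no ∂_3, so H_2 ≅ 0.

As a check, the Euler characteristic is 9 − 27 + 18 = 0, which agrees with 1 − 1 + 0 = 0.

Hence the Betti numbers are b_0 = 1, b_1 = 1, b_2 = 0.

b_0 = 1, b_1 = 1, b_2 = 0.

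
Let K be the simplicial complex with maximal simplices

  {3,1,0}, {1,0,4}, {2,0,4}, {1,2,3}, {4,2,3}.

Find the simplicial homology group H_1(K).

Order the vertices as 0 < 1 < 2 < 3 < 4. Listing each simplex with vertices in this order, K has dimension 2 with simplices:

  0-simplices (5): [0], [1], [2], [3], [4]
  1-simplices (10): [0,1], [0,2], [0,3], [0,4], [1,2], [1,3], [1,4], [2,3], [2,4], [3,4]
  2-simplices (5): [0,1,3], [0,1,4], [0,2,4], [1,2,3], [2,3,4]

giving chain groups C_0 ≅ Z^5, C_1 ≅ Z^10, C_2 ≅ Z^5.

∂_1: C_1 → C_0 maps an edge to its endpoints' difference, ∂[p,q] = q − p.
This gives a 5×10 integer matrix of rank 4; reducing to Smith normal form yields diagonal entries (1,1,1,1).

∂_2: C_2 → C_1 sends each 2-simplex [p,q,r] to [q,r] − [p,r] + [p,q]. For instance
  ∂[1,2,3] = [2,3] − [1,3] + [1,2],
  ∂[2,3,4] = [3,4] − [2,4] + [2,3].
The 10×5 boundary matrix has rank 5 and Smith normal form diag(1,1,1,1,1).

Now H_k = ker ∂_k / im ∂_{k+1}, so:

  H_1: rank ker ∂_1 − rank ∂_2 = (10 − 4) − 5 = 1, and the invariant factors of ∂_2 are all 1, so H_1 = Z.

(K is a triangulation of the Möbius band.)

H_1 = Z.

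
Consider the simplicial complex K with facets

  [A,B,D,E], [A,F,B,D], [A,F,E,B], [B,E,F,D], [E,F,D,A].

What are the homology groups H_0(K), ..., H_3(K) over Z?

Take the total order A < B < D < E < F on the vertex set. Then K (dimension 3) consists of the simplices:

  0-simplices (5): A, B, D, E, F
  1-simplices (10): AB, AD, AE, AF, BD, BE, BF, DE, DF, EF
  2-simplices (10): ABD, ABE, ABF, ADE, ADF, AEF, BDE, BDF, BEF, DEF
  3-simplices (5): ABDE, ABDF, ABEF, ADEF, BDEF

giving chain groups C_0 ≅ Z^5, C_1 ≅ Z^10, C_2 ≅ Z^10, C_3 ≅ Z^5.

∂_1: C_1 → C_0 is given by ∂[p,q] = [q] − [p].
The resulting 5×10 matrix has rank 4, and its Smith normal form has invariant factors (1,1,1,1).

∂_2: C_2 → C_1 maps a triangle to the signed sum of its edges. For instance
  ∂BDE = DE − BE + BD,
  ∂AEF = EF − AF + AE.
The 10×10 boundary matrix has rank 6 and Smith normal form diag(1,1,1,1,1,1).

Boundary ∂_3: C_3 → C_2 sends each 3-simplex σ to the alternating sum Σ_i (−1)^i (σ with its i-th vertex removed). For instance
  ∂ABDF = BDF − ADF + ABF − ABD,
  ∂BDEF = DEF − BEF + BDF − BDE.
The resulting 10×5 matrix has rank 4, and its Smith normal form has invariant factors (1,1,1,1).

From H_k ≅ ker(∂_k) / im(∂_{k+1}) we obtain:

  H_0: rank C_0 − rank ∂_1 = 5 − 4 = 1, and the invariant factors of ∂_1 are all 1, so H_0 = Z.
  H_1: rank ker ∂_1 − rank ∂_2 = (10 − 4) − 6 = 0, and the invariant factors of ∂_2 are all 1, so H_1 = 0.
  H_2: rank ker ∂_2 − rank ∂_3 = (10 − 6) − 4 = 0, and the invariant factors of ∂_3 are all 1, so H_2 = 0.
  H_3: rank ker ∂_3 − rank ∂_4 = (5 − 4) − 0 = 1, and there is no ∂_4, so H_3 = Z.

H_0 = Z,  H_1 = 0,  H_2 = 0,  H_3 = Z.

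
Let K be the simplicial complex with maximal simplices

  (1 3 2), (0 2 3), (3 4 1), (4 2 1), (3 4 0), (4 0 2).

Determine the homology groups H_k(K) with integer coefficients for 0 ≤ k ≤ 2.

H_0 ≅ Z,  H_1 = 0,  H_2 ≅ Z.

Fix the vertex order 0 < 1 < 2 < 3 < 4 and write every simplex with vertices in increasing order. Then dim K = 2 and the simplices of K are:

  0-simplices (5): [0], [1], [2], [3], [4]
  1-simplices (9): [0,2], [0,3], [0,4], [1,2], [1,3], [1,4], [2,3], [2,4], [3,4]
  2-simplices (6): [0,2,3], [0,2,4], [0,3,4], [1,2,3], [1,2,4], [1,3,4]

Hence C_0 ≅ Z^5, C_1 ≅ Z^9, C_2 ≅ Z^6.

∂_1: C_1 → C_0 is given by ∂[p,q] = [q] − [p]. For instance
  ∂[3,4] = [4] − [3].
As a 5×9 matrix over Z this has rank 4, with invariant factors (1,1,1,1).

Boundary ∂_2: C_2 → C_1 sends each 2-simplex [p,q,r] to [q,r] − [p,r] + [p,q]. For instance
  ∂[0,2,3] = [2,3] − [0,3] + [0,2],
  ∂[1,2,4] = [2,4] − [1,4] + [1,2].
This gives a 9×6 integer matrix of rank 5; reducing to Smith normal form yields diagonal entries (1,1,1,1,1).

Reading off H_k = ker ∂_k / im ∂_{k+1}:

  H_0: rank C_0 − rank ∂_1 = 5 − 4 = 1, and the invariant factors of ∂_1 are all 1, so H_0 = Z.
  H_1: rank ker ∂_1 − rank ∂_2 = (9 − 4) − 5 = 0, and the invariant factors of ∂_2 are all 1, so H_1 = 0.
  H_2: rank ker ∂_2 − rank ∂_3 = (6 − 5) − 0 = 1, and there is no ∂_3, so H_2 = Z.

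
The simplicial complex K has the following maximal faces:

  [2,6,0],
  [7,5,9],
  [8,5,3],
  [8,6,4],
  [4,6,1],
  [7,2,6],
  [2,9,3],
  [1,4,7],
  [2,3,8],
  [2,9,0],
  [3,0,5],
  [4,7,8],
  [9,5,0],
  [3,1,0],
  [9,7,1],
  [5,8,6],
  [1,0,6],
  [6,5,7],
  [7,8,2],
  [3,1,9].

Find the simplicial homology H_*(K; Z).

K has 10 vertices, 30 edges, 20 triangles.
rank ∂_0 = 0, rank ∂_1 = 9 ⇒ b_0 = 10 − 0 − 9 = 1; all invariant factors of ∂_1 are 1 so no torsion. So H_0 = Z.
rank ∂_1 = 9, rank ∂_2 = 20 ⇒ b_1 = 30 − 9 − 20 = 1; ∂_2 has invariant factor(s) [2] giving torsion. So H_1 = Z ⊕ Z/2.
rank ∂_2 = 20, rank ∂_3 = 0 ⇒ b_2 = 20 − 20 − 0 = 0. So H_2 = 0.

H_0 ≅ Z,  H_1 ≅ Z ⊕ Z/2,  H_2 = 0.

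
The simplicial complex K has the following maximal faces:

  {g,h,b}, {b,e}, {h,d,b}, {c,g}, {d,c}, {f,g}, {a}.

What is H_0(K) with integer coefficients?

K has 8 vertices, 9 edges, 2 triangles.
rank ∂_0 = 0, rank ∂_1 = 6 ⇒ b_0 = 8 − 0 − 6 = 2; all invariant factors of ∂_1 are 1 so no torsion. So H_0 ≅ Z^2.

H_0 = Z^2.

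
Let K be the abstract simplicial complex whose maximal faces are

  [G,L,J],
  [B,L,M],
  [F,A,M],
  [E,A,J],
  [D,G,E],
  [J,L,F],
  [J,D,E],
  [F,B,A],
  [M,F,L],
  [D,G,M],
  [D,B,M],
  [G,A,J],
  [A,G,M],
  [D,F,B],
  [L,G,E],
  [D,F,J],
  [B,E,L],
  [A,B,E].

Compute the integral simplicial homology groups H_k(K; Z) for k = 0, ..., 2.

H_0 = Z,  H_1 = Z ⊕ Z/2Z,  H_2 = 0.

Take the total order A < B < D < E < F < G < J < L < M on the vertex set. Then K (dimension 2) consists of the simplices:

  0-simplices (9): A, B, D, E, F, G, J, L, M
  1-simplices (27): AB, AE, AF, AG, AJ, AM, BD, BE, BF, BL, BM, DE, DF, DG, DJ, DM, EG, EJ, EL, FJ, FL, FM, GJ, GL, GM, JL, LM
  2-simplices (18): ABE, ABF, AEJ, AFM, AGJ, AGM, BDF, BDM, BEL, BLM, DEG, DEJ, DFJ, DGM, EGL, FJL, FLM, GJL

Hence C_0 ≅ Z^9, C_1 ≅ Z^27, C_2 ≅ Z^18.

∂_1: C_1 → C_0 sends each edge [p,q] (with p < q) to q − p. For instance
  ∂JL = L − J.
This gives a 9×27 integer matrix of rank 8; reducing to Smith normal form yields diagonal entries (1,1,1,1,1,1,1,1).

∂_2: C_2 → C_1 sends each 2-simplex [p,q,r] to [q,r] − [p,r] + [p,q]. For instance
  ∂DEG = EG − DG + DE,
  ∂BLM = LM − BM + BL.
This gives a 27×18 integer matrix of rank 18; reducing to Smith normal form yields diagonal entries (1,1,1,1,1,1,1,1,1,1,1,1,1,1,1,1,1,2).

Reading off H_k = ker ∂_k / im ∂_{k+1}:

  H_0: rank C_0 − rank ∂_1 = 9 − 8 = 1, and the invariant factors of ∂_1 are all 1, so H_0 ≅ Z.
  H_1: rank ker ∂_1 − rank ∂_2 = (27 − 8) − 18 = 1, and ∂_2 has invariant factor 2 > 1, so H_1 ≅ Z ⊕ Z/2Z.
  H_2: rank ker ∂_2 − rank ∂_3 = (18 − 18) − 0 = 0, and there is no ∂_3, so H_2 ≅ 0.

(K is a triangulation of the Klein bottle.)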